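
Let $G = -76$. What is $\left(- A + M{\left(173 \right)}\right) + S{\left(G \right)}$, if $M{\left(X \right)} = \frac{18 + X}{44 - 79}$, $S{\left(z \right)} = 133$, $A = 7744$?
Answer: $- \frac{266576}{35} \approx -7616.5$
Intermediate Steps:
$M{\left(X \right)} = - \frac{18}{35} - \frac{X}{35}$ ($M{\left(X \right)} = \frac{18 + X}{-35} = \left(18 + X\right) \left(- \frac{1}{35}\right) = - \frac{18}{35} - \frac{X}{35}$)
$\left(- A + M{\left(173 \right)}\right) + S{\left(G \right)} = \left(\left(-1\right) 7744 - \frac{191}{35}\right) + 133 = \left(-7744 - \frac{191}{35}\right) + 133 = - \frac{271231}{35} + 133 = - \frac{266576}{35}$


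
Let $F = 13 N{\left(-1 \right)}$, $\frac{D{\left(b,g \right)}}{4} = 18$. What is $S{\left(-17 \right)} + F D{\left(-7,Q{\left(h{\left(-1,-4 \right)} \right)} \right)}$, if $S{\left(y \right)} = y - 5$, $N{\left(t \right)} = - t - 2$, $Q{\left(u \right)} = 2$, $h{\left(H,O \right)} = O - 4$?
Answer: $-958$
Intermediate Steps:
$h{\left(H,O \right)} = -4 + O$
$D{\left(b,g \right)} = 72$ ($D{\left(b,g \right)} = 4 \cdot 18 = 72$)
$N{\left(t \right)} = -2 - t$
$S{\left(y \right)} = -5 + y$
$F = -13$ ($F = 13 \left(-2 - -1\right) = 13 \left(-2 + 1\right) = 13 \left(-1\right) = -13$)
$S{\left(-17 \right)} + F D{\left(-7,Q{\left(h{\left(-1,-4 \right)} \right)} \right)} = \left(-5 - 17\right) - 936 = -22 - 936 = -958$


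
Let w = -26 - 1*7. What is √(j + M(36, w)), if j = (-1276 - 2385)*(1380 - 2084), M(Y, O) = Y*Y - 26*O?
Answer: √2579498 ≈ 1606.1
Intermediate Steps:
w = -33 (w = -26 - 7 = -33)
M(Y, O) = Y² - 26*O
j = 2577344 (j = -3661*(-704) = 2577344)
√(j + M(36, w)) = √(2577344 + (36² - 26*(-33))) = √(2577344 + (1296 + 858)) = √(2577344 + 2154) = √2579498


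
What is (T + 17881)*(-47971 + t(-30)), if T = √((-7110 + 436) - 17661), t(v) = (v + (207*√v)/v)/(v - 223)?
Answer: -(17881 + I*√24335)*(121366330 - 69*I*√30)/2530 ≈ -8.5777e+8 - 7.4806e+6*I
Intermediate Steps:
t(v) = (v + 207/√v)/(-223 + v)
T = I*√24335 (T = √(-6674 - 17661) = √(-24335) = I*√24335 ≈ 156.0*I)
(T + 17881)*(-47971 + t(-30)) = (I*√24335 + 17881)*(-47971 + ((-30)² + 207*√(-30))/((-30)*(-223 - 30))) = (17881 + I*√24335)*(-47971 - 1/30*(900 + 207*(I*√30))/(-253)) = (17881 + I*√24335)*(-47971 - 1/30*(-1/253)*(900 + 207*I*√30)) = (17881 + I*√24335)*(-47971 + (30/253 + 3*I*√30/110)) = (17881 + I*√24335)*(-12136633/253 + 3*I*√30/110)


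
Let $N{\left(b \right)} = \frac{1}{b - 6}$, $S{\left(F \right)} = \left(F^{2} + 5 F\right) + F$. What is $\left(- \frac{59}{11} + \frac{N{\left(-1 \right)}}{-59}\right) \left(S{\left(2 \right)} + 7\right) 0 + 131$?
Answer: $131$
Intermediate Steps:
$S{\left(F \right)} = F^{2} + 6 F$
$N{\left(b \right)} = \frac{1}{-6 + b}$
$\left(- \frac{59}{11} + \frac{N{\left(-1 \right)}}{-59}\right) \left(S{\left(2 \right)} + 7\right) 0 + 131 = \left(- \frac{59}{11} + \frac{1}{\left(-6 - 1\right) \left(-59\right)}\right) \left(2 \left(6 + 2\right) + 7\right) 0 + 131 = \left(\left(-59\right) \frac{1}{11} + \frac{1}{-7} \left(- \frac{1}{59}\right)\right) \left(2 \cdot 8 + 7\right) 0 + 131 = \left(- \frac{59}{11} - - \frac{1}{413}\right) \left(16 + 7\right) 0 + 131 = \left(- \frac{59}{11} + \frac{1}{413}\right) 23 \cdot 0 + 131 = \left(- \frac{24356}{4543}\right) 0 + 131 = 0 + 131 = 131$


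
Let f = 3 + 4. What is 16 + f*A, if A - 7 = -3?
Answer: 44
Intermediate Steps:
A = 4 (A = 7 - 3 = 4)
f = 7
16 + f*A = 16 + 7*4 = 16 + 28 = 44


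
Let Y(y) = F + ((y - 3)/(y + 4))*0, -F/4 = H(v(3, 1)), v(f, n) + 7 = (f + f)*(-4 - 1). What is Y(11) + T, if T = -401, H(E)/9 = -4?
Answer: -257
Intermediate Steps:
v(f, n) = -7 - 10*f (v(f, n) = -7 + (f + f)*(-4 - 1) = -7 + (2*f)*(-5) = -7 - 10*f)
H(E) = -36 (H(E) = 9*(-4) = -36)
F = 144 (F = -4*(-36) = 144)
Y(y) = 144 (Y(y) = 144 + ((y - 3)/(y + 4))*0 = 144 + ((-3 + y)/(4 + y))*0 = 144 + 0 = 144)
Y(11) + T = 144 - 401 = -257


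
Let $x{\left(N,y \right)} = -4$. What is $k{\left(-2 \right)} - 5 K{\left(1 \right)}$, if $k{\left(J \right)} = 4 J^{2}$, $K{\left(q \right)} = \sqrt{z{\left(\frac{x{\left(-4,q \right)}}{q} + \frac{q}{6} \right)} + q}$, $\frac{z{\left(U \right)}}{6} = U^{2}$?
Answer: $16 - \frac{5 \sqrt{3210}}{6} \approx -31.214$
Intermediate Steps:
$z{\left(U \right)} = 6 U^{2}$
$K{\left(q \right)} = \sqrt{q + 6 \left(- \frac{4}{q} + \frac{q}{6}\right)^{2}}$ ($K{\left(q \right)} = \sqrt{6 \left(- \frac{4}{q} + \frac{q}{6}\right)^{2} + q} = \sqrt{q + 6 \left(- \frac{4}{q} + \frac{q}{6}\right)^{2}}$)
$k{\left(-2 \right)} - 5 K{\left(1 \right)} = 4 \left(-2\right)^{2} - 5 \frac{\sqrt{-288 + 6 \cdot 1^{2} + 36 \cdot 1 + 3456 \cdot 1^{-2}}}{6} = 4 \cdot 4 - 5 \frac{\sqrt{-288 + 6 \cdot 1 + 36 + 3456 \cdot 1}}{6} = 16 - 5 \frac{\sqrt{-288 + 6 + 36 + 3456}}{6} = 16 - 5 \frac{\sqrt{3210}}{6} = 16 - \frac{5 \sqrt{3210}}{6}$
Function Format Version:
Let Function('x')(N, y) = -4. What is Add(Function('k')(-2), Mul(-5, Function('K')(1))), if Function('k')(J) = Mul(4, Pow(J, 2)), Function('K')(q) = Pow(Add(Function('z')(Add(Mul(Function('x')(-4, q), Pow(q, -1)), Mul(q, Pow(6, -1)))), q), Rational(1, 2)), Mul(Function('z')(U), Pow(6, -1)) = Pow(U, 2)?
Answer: Add(16, Mul(Rational(-5, 6), Pow(3210, Rational(1, 2)))) ≈ -31.214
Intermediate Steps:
Function('z')(U) = Mul(6, Pow(U, 2))
Function('K')(q) = Pow(Add(q, Mul(6, Pow(Add(Mul(-4, Pow(q, -1)), Mul(Rational(1, 6), q)), 2))), Rational(1, 2)) (Function('K')(q) = Pow(Add(Mul(6, Pow(Add(Mul(-4, Pow(q, -1)), Mul(q, Pow(6, -1))), 2)), q), Rational(1, 2)) = Pow(Add(Mul(6, Pow(Add(Mul(-4, Pow(q, -1)), Mul(q, Rational(1, 6))), 2)), q), Rational(1, 2)) = Pow(Add(Mul(6, Pow(Add(Mul(-4, Pow(q, -1)), Mul(Rational(1, 6), q)), 2)), q), Rational(1, 2)) = Pow(Add(q, Mul(6, Pow(Add(Mul(-4, Pow(q, -1)), Mul(Rational(1, 6), q)), 2))), Rational(1, 2)))
Add(Function('k')(-2), Mul(-5, Function('K')(1))) = Add(Mul(4, Pow(-2, 2)), Mul(-5, Mul(Rational(1, 6), Pow(Add(-288, Mul(6, Pow(1, 2)), Mul(36, 1), Mul(3456, Pow(1, -2))), Rational(1, 2))))) = Add(Mul(4, 4), Mul(-5, Mul(Rational(1, 6), Pow(Add(-288, Mul(6, 1), 36, Mul(3456, 1)), Rational(1, 2))))) = Add(16, Mul(-5, Mul(Rational(1, 6), Pow(Add(-288, 6, 36, 3456), Rational(1, 2))))) = Add(16, Mul(-5, Mul(Rational(1, 6), Pow(3210, Rational(1, 2))))) = Add(16, Mul(Rational(-5, 6), Pow(3210, Rational(1, 2))))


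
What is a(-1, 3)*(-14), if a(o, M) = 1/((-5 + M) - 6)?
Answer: 7/4 ≈ 1.7500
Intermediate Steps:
a(o, M) = 1/(-11 + M)
a(-1, 3)*(-14) = -14/(-11 + 3) = -14/(-8) = -⅛*(-14) = 7/4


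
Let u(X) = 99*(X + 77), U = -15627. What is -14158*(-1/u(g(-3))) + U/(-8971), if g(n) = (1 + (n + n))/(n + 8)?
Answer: 122294483/33748902 ≈ 3.6237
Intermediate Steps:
g(n) = (1 + 2*n)/(8 + n)
u(X) = 7623 + 99*X (u(X) = 99*(77 + X) = 7623 + 99*X)
-14158*(-1/u(g(-3))) + U/(-8971) = -14158*(-1/(7623 + 99*((1 + 2*(-3))/(8 - 3)))) - 15627/(-8971) = -14158*(-1/(7623 + 99*((1 - 6)/5))) - 15627*(-1/8971) = -14158*(-1/(7623 + 99*((⅕)*(-5)))) + 15627/8971 = -14158*(-1/(7623 + 99*(-1))) + 15627/8971 = -14158*(-1/(7623 - 99)) + 15627/8971 = -14158/((-1*7524)) + 15627/8971 = -14158/(-7524) + 15627/8971 = -14158*(-1/7524) + 15627/8971 = 7079/3762 + 15627/8971 = 122294483/33748902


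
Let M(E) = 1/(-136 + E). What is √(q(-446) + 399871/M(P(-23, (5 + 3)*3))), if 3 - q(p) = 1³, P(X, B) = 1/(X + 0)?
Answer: I*√28777515199/23 ≈ 7375.6*I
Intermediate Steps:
P(X, B) = 1/X
q(p) = 2 (q(p) = 3 - 1*1³ = 3 - 1*1 = 3 - 1 = 2)
√(q(-446) + 399871/M(P(-23, (5 + 3)*3))) = √(2 + 399871/(1/(-136 + 1/(-23)))) = √(2 + 399871/(1/(-136 - 1/23))) = √(2 + 399871/(1/(-3129/23))) = √(2 + 399871/(-23/3129)) = √(2 + 399871*(-3129/23)) = √(2 - 1251196359/23) = √(-1251196313/23) = I*√28777515199/23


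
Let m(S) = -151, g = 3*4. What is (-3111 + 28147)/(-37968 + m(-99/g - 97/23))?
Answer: -25036/38119 ≈ -0.65679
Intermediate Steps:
g = 12
(-3111 + 28147)/(-37968 + m(-99/g - 97/23)) = (-3111 + 28147)/(-37968 - 151) = 25036/(-38119) = 25036*(-1/38119) = -25036/38119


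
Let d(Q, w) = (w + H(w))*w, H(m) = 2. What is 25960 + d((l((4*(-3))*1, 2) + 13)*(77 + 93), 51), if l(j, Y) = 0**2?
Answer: 28663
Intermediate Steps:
l(j, Y) = 0
d(Q, w) = w*(2 + w) (d(Q, w) = (w + 2)*w = (2 + w)*w = w*(2 + w))
25960 + d((l((4*(-3))*1, 2) + 13)*(77 + 93), 51) = 25960 + 51*(2 + 51) = 25960 + 51*53 = 25960 + 2703 = 28663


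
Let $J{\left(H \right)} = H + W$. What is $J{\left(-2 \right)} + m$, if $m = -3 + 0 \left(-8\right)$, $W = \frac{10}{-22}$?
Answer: $- \frac{60}{11} \approx -5.4545$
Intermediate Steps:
$W = - \frac{5}{11}$ ($W = 10 \left(- \frac{1}{22}\right) = - \frac{5}{11} \approx -0.45455$)
$J{\left(H \right)} = - \frac{5}{11} + H$ ($J{\left(H \right)} = H - \frac{5}{11} = - \frac{5}{11} + H$)
$m = -3$ ($m = -3 + 0 = -3$)
$J{\left(-2 \right)} + m = \left(- \frac{5}{11} - 2\right) - 3 = - \frac{27}{11} - 3 = - \frac{60}{11}$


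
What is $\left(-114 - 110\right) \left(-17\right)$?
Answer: $3808$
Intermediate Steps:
$\left(-114 - 110\right) \left(-17\right) = \left(-224\right) \left(-17\right) = 3808$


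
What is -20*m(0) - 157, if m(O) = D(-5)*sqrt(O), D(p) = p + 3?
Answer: -157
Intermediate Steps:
D(p) = 3 + p
m(O) = -2*sqrt(O) (m(O) = (3 - 5)*sqrt(O) = -2*sqrt(O))
-20*m(0) - 157 = -(-40)*sqrt(0) - 157 = -(-40)*0 - 157 = -20*0 - 157 = 0 - 157 = -157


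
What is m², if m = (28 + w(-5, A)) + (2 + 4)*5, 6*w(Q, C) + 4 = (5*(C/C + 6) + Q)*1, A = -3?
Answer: 34969/9 ≈ 3885.4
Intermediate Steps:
w(Q, C) = 31/6 + Q/6 (w(Q, C) = -⅔ + ((5*(C/C + 6) + Q)*1)/6 = -⅔ + ((5*(1 + 6) + Q)*1)/6 = -⅔ + ((5*7 + Q)*1)/6 = -⅔ + ((35 + Q)*1)/6 = -⅔ + (35 + Q)/6 = -⅔ + (35/6 + Q/6) = 31/6 + Q/6)
m = 187/3 (m = (28 + (31/6 + (⅙)*(-5))) + (2 + 4)*5 = (28 + (31/6 - ⅚)) + 6*5 = (28 + 13/3) + 30 = 97/3 + 30 = 187/3 ≈ 62.333)
m² = (187/3)² = 34969/9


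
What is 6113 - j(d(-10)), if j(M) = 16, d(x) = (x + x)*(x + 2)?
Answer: 6097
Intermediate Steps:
d(x) = 2*x*(2 + x) (d(x) = (2*x)*(2 + x) = 2*x*(2 + x))
6113 - j(d(-10)) = 6113 - 1*16 = 6113 - 16 = 6097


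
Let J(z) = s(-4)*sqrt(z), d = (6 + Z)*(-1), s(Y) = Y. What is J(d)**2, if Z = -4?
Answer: -32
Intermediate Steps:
d = -2 (d = (6 - 4)*(-1) = 2*(-1) = -2)
J(z) = -4*sqrt(z)
J(d)**2 = (-4*I*sqrt(2))**2 = -32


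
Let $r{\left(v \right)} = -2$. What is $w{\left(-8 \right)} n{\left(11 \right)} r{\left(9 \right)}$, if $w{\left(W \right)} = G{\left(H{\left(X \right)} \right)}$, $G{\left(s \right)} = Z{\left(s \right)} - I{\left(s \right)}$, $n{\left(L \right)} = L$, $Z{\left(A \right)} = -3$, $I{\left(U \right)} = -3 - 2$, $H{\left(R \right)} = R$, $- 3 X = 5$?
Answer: $-44$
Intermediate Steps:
$X = - \frac{5}{3}$ ($X = \left(- \frac{1}{3}\right) 5 = - \frac{5}{3} \approx -1.6667$)
$I{\left(U \right)} = -5$ ($I{\left(U \right)} = -3 - 2 = -5$)
$G{\left(s \right)} = 2$ ($G{\left(s \right)} = -3 - -5 = -3 + 5 = 2$)
$w{\left(W \right)} = 2$
$w{\left(-8 \right)} n{\left(11 \right)} r{\left(9 \right)} = 2 \cdot 11 \left(-2\right) = 22 \left(-2\right) = -44$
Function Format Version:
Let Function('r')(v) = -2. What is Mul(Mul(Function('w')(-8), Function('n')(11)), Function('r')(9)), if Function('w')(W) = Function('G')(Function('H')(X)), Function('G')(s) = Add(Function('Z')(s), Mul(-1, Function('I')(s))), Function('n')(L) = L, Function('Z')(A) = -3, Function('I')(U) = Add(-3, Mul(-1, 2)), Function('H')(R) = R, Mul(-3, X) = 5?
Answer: -44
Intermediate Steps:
X = Rational(-5, 3) (X = Mul(Rational(-1, 3), 5) = Rational(-5, 3) ≈ -1.6667)
Function('I')(U) = -5 (Function('I')(U) = Add(-3, -2) = -5)
Function('G')(s) = 2 (Function('G')(s) = Add(-3, Mul(-1, -5)) = Add(-3, 5) = 2)
Function('w')(W) = 2
Mul(Mul(Function('w')(-8), Function('n')(11)), Function('r')(9)) = Mul(Mul(2, 11), -2) = Mul(22, -2) = -44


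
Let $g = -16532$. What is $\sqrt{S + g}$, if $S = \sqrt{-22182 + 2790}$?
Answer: $2 \sqrt{-4133 + 2 i \sqrt{303}} \approx 0.54152 + 128.58 i$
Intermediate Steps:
$S = 8 i \sqrt{303}$ ($S = \sqrt{-19392} = 8 i \sqrt{303} \approx 139.26 i$)
$\sqrt{S + g} = \sqrt{8 i \sqrt{303} - 16532} = \sqrt{-16532 + 8 i \sqrt{303}}$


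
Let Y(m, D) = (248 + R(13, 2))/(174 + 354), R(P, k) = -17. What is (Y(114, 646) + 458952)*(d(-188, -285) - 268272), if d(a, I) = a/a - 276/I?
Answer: -187147241050067/1520 ≈ -1.2312e+11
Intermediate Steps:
d(a, I) = 1 - 276/I
Y(m, D) = 7/16 (Y(m, D) = (248 - 17)/(174 + 354) = 231/528 = 231*(1/528) = 7/16)
(Y(114, 646) + 458952)*(d(-188, -285) - 268272) = (7/16 + 458952)*((-276 - 285)/(-285) - 268272) = 7343239*(-1/285*(-561) - 268272)/16 = 7343239*(187/95 - 268272)/16 = (7343239/16)*(-25485653/95) = -187147241050067/1520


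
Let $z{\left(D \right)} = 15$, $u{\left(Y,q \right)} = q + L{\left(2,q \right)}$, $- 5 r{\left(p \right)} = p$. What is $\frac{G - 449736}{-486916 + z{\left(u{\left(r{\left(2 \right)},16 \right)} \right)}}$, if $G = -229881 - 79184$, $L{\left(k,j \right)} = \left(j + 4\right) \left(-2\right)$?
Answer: $\frac{758801}{486901} \approx 1.5584$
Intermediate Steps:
$r{\left(p \right)} = - \frac{p}{5}$
$L{\left(k,j \right)} = -8 - 2 j$ ($L{\left(k,j \right)} = \left(4 + j\right) \left(-2\right) = -8 - 2 j$)
$u{\left(Y,q \right)} = -8 - q$ ($u{\left(Y,q \right)} = q - \left(8 + 2 q\right) = -8 - q$)
$G = -309065$ ($G = -229881 - 79184 = -309065$)
$\frac{G - 449736}{-486916 + z{\left(u{\left(r{\left(2 \right)},16 \right)} \right)}} = \frac{-309065 - 449736}{-486916 + 15} = - \frac{758801}{-486901} = \left(-758801\right) \left(- \frac{1}{486901}\right) = \frac{758801}{486901}$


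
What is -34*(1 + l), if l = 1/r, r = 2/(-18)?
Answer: 272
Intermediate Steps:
r = -⅑ (r = 2*(-1/18) = -⅑ ≈ -0.11111)
l = -9 (l = 1/(-⅑) = -9)
-34*(1 + l) = -34*(1 - 9) = -34*(-8) = 272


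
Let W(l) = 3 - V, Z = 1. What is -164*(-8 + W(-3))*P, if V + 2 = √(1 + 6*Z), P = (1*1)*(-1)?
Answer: -492 - 164*√7 ≈ -925.90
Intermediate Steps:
P = -1 (P = 1*(-1) = -1)
V = -2 + √7 (V = -2 + √(1 + 6*1) = -2 + √(1 + 6) = -2 + √7 ≈ 0.64575)
W(l) = 5 - √7 (W(l) = 3 - (-2 + √7) = 3 + (2 - √7) = 5 - √7)
-164*(-8 + W(-3))*P = -164*(-8 + (5 - √7))*(-1) = -164*(-3 - √7)*(-1) = -164*(3 + √7) = -492 - 164*√7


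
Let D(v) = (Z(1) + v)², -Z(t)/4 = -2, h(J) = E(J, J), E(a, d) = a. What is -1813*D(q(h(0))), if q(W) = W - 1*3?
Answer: -45325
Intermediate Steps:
h(J) = J
q(W) = -3 + W (q(W) = W - 3 = -3 + W)
Z(t) = 8 (Z(t) = -4*(-2) = 8)
D(v) = (8 + v)²
-1813*D(q(h(0))) = -1813*(8 + (-3 + 0))² = -1813*(8 - 3)² = -1813*5² = -1813*25 = -45325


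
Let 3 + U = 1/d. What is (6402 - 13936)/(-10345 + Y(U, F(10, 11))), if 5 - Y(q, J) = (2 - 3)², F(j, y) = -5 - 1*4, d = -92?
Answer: 7534/10341 ≈ 0.72856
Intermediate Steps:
F(j, y) = -9 (F(j, y) = -5 - 4 = -9)
U = -277/92 (U = -3 + 1/(-92) = -3 - 1/92 = -277/92 ≈ -3.0109)
Y(q, J) = 4 (Y(q, J) = 5 - (2 - 3)² = 5 - 1*(-1)² = 5 - 1*1 = 5 - 1 = 4)
(6402 - 13936)/(-10345 + Y(U, F(10, 11))) = (6402 - 13936)/(-10345 + 4) = -7534/(-10341) = -7534*(-1/10341) = 7534/10341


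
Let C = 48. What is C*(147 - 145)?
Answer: 96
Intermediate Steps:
C*(147 - 145) = 48*(147 - 145) = 48*2 = 96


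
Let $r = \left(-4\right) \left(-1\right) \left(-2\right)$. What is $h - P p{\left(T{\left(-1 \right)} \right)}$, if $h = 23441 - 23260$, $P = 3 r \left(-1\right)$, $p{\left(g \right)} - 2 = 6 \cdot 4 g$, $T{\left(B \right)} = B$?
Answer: $709$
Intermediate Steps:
$r = -8$ ($r = 4 \left(-2\right) = -8$)
$p{\left(g \right)} = 2 + 24 g$ ($p{\left(g \right)} = 2 + 6 \cdot 4 g = 2 + 24 g$)
$P = 24$ ($P = 3 \left(-8\right) \left(-1\right) = \left(-24\right) \left(-1\right) = 24$)
$h = 181$ ($h = 23441 - 23260 = 181$)
$h - P p{\left(T{\left(-1 \right)} \right)} = 181 - 24 \left(2 + 24 \left(-1\right)\right) = 181 - 24 \left(2 - 24\right) = 181 - 24 \left(-22\right) = 181 - -528 = 181 + 528 = 709$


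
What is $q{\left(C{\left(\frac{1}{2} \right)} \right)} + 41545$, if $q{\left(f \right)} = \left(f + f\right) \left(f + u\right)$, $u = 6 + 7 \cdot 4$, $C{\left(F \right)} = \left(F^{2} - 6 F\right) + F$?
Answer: $\frac{331217}{8} \approx 41402.0$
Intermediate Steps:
$C{\left(F \right)} = F^{2} - 5 F$
$u = 34$ ($u = 6 + 28 = 34$)
$q{\left(f \right)} = 2 f \left(34 + f\right)$ ($q{\left(f \right)} = \left(f + f\right) \left(f + 34\right) = 2 f \left(34 + f\right)$)
$q{\left(C{\left(\frac{1}{2} \right)} \right)} + 41545 = 2 \frac{-5 + \frac{1}{2}}{2} \left(34 + \frac{-5 + \frac{1}{2}}{2}\right) + 41545 = 2 \cdot \frac{1}{2} \left(- \frac{9}{2}\right) \left(34 + \frac{1}{2} \left(- \frac{9}{2}\right)\right) + 41545 = 2 \left(- \frac{9}{4}\right) \left(34 - \frac{9}{4}\right) + 41545 = 2 \left(- \frac{9}{4}\right) \frac{127}{4} + 41545 = - \frac{1143}{8} + 41545 = \frac{331217}{8}$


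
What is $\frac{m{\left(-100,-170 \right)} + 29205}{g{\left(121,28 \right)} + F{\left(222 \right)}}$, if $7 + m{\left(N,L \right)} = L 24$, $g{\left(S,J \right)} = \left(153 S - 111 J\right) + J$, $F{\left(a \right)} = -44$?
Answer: $\frac{25118}{15389} \approx 1.6322$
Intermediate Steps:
$g{\left(S,J \right)} = - 110 J + 153 S$ ($g{\left(S,J \right)} = \left(- 111 J + 153 S\right) + J = - 110 J + 153 S$)
$m{\left(N,L \right)} = -7 + 24 L$ ($m{\left(N,L \right)} = -7 + L 24 = -7 + 24 L$)
$\frac{m{\left(-100,-170 \right)} + 29205}{g{\left(121,28 \right)} + F{\left(222 \right)}} = \frac{\left(-7 + 24 \left(-170\right)\right) + 29205}{\left(\left(-110\right) 28 + 153 \cdot 121\right) - 44} = \frac{\left(-7 - 4080\right) + 29205}{\left(-3080 + 18513\right) - 44} = \frac{-4087 + 29205}{15433 - 44} = \frac{25118}{15389}$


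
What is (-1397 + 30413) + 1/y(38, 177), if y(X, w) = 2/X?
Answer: 29035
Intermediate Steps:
(-1397 + 30413) + 1/y(38, 177) = (-1397 + 30413) + 1/(2/38) = 29016 + 1/(2*(1/38)) = 29016 + 1/(1/19) = 29016 + 19 = 29035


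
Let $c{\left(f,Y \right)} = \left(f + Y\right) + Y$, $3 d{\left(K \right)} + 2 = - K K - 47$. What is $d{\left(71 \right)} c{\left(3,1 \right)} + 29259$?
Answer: $\frac{62327}{3} \approx 20776.0$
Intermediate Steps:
$d{\left(K \right)} = - \frac{49}{3} - \frac{K^{2}}{3}$ ($d{\left(K \right)} = - \frac{2}{3} + \frac{- K K - 47}{3} = - \frac{2}{3} + \frac{- K^{2} - 47}{3} = - \frac{2}{3} + \frac{-47 - K^{2}}{3} = - \frac{2}{3} - \left(\frac{47}{3} + \frac{K^{2}}{3}\right) = - \frac{49}{3} - \frac{K^{2}}{3}$)
$c{\left(f,Y \right)} = f + 2 Y$ ($c{\left(f,Y \right)} = \left(Y + f\right) + Y = f + 2 Y$)
$d{\left(71 \right)} c{\left(3,1 \right)} + 29259 = \left(- \frac{49}{3} - \frac{71^{2}}{3}\right) \left(3 + 2 \cdot 1\right) + 29259 = \left(- \frac{49}{3} - \frac{5041}{3}\right) \left(3 + 2\right) + 29259 = \left(- \frac{49}{3} - \frac{5041}{3}\right) 5 + 29259 = \left(- \frac{5090}{3}\right) 5 + 29259 = - \frac{25450}{3} + 29259 = \frac{62327}{3}$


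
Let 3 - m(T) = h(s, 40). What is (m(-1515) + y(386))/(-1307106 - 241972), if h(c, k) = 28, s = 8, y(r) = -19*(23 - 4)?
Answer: 193/774539 ≈ 0.00024918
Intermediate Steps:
y(r) = -361 (y(r) = -19*19 = -361)
m(T) = -25 (m(T) = 3 - 1*28 = 3 - 28 = -25)
(m(-1515) + y(386))/(-1307106 - 241972) = (-25 - 361)/(-1307106 - 241972) = -386/(-1549078) = -386*(-1/1549078) = 193/774539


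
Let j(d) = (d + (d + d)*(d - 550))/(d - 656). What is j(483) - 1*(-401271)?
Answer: 69484122/173 ≈ 4.0164e+5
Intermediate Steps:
j(d) = (d + 2*d*(-550 + d))/(-656 + d) (j(d) = (d + (2*d)*(-550 + d))/(-656 + d) = (d + 2*d*(-550 + d))/(-656 + d))
j(483) - 1*(-401271) = 483*(-1099 + 2*483)/(-656 + 483) - 1*(-401271) = 483*(-1099 + 966)/(-173) + 401271 = 483*(-1/173)*(-133) + 401271 = 64239/173 + 401271 = 69484122/173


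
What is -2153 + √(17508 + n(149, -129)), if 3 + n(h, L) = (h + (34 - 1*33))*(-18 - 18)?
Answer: -2153 + 3*√1345 ≈ -2043.0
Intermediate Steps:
n(h, L) = -39 - 36*h (n(h, L) = -3 + (h + (34 - 1*33))*(-18 - 18) = -3 + (h + (34 - 33))*(-36) = -3 + (h + 1)*(-36) = -3 + (1 + h)*(-36) = -3 + (-36 - 36*h) = -39 - 36*h)
-2153 + √(17508 + n(149, -129)) = -2153 + √(17508 + (-39 - 36*149)) = -2153 + √(17508 + (-39 - 5364)) = -2153 + √(17508 - 5403) = -2153 + √12105 = -2153 + 3*√1345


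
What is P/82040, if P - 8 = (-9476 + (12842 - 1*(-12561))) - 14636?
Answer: 1299/82040 ≈ 0.015834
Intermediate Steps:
P = 1299 (P = 8 + ((-9476 + (12842 - 1*(-12561))) - 14636) = 8 + ((-9476 + (12842 + 12561)) - 14636) = 8 + ((-9476 + 25403) - 14636) = 8 + (15927 - 14636) = 8 + 1291 = 1299)
P/82040 = 1299/82040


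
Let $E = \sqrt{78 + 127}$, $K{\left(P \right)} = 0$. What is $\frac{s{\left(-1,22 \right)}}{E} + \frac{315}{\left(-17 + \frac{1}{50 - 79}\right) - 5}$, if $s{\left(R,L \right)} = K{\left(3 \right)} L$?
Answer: $- \frac{1015}{71} \approx -14.296$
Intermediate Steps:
$s{\left(R,L \right)} = 0$ ($s{\left(R,L \right)} = 0 L = 0$)
$E = \sqrt{205} \approx 14.318$
$\frac{s{\left(-1,22 \right)}}{E} + \frac{315}{\left(-17 + \frac{1}{50 - 79}\right) - 5} = \frac{0}{\sqrt{205}} + \frac{315}{\left(-17 + \frac{1}{50 - 79}\right) - 5} = 0 \frac{\sqrt{205}}{205} + \frac{315}{\left(-17 + \frac{1}{-29}\right) - 5} = 0 + \frac{315}{\left(-17 - \frac{1}{29}\right) - 5} = 0 + \frac{315}{- \frac{494}{29} - 5} = 0 + \frac{315}{- \frac{639}{29}} = 0 + 315 \left(- \frac{29}{639}\right) = 0 - \frac{1015}{71} = - \frac{1015}{71}$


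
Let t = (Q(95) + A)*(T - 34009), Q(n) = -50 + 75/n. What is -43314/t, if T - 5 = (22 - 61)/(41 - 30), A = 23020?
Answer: 9052626/163266654935 ≈ 5.5447e-5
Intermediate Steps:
T = 16/11 (T = 5 + (22 - 61)/(41 - 30) = 5 - 39/11 = 16/11 ≈ 1.4545)
t = -163266654935/209 (t = ((-50 + 75/95) + 23020)*(16/11 - 34009) = ((-50 + 75*(1/95)) + 23020)*(-374083/11) = ((-50 + 15/19) + 23020)*(-374083/11) = (-935/19 + 23020)*(-374083/11) = (436445/19)*(-374083/11) = -163266654935/209 ≈ -7.8118e+8)
-43314/t = -43314/(-163266654935/209) = -43314*(-209/163266654935) = 9052626/163266654935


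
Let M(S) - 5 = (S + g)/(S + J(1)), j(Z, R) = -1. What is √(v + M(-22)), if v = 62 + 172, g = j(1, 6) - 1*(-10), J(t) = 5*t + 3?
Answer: √47026/14 ≈ 15.490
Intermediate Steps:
J(t) = 3 + 5*t
g = 9 (g = -1 - 1*(-10) = -1 + 10 = 9)
M(S) = 5 + (9 + S)/(8 + S) (M(S) = 5 + (S + 9)/(S + (3 + 5*1)) = 5 + (9 + S)/(S + (3 + 5)) = 5 + (9 + S)/(S + 8) = 5 + (9 + S)/(8 + S))
v = 234
√(v + M(-22)) = √(234 + (49 + 6*(-22))/(8 - 22)) = √(234 + (49 - 132)/(-14)) = √(234 - 1/14*(-83)) = √(234 + 83/14) = √(3359/14) = √47026/14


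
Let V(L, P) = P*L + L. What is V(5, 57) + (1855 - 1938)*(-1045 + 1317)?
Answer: -22286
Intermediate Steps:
V(L, P) = L + L*P (V(L, P) = L*P + L = L + L*P)
V(5, 57) + (1855 - 1938)*(-1045 + 1317) = 5*(1 + 57) + (1855 - 1938)*(-1045 + 1317) = 5*58 - 83*272 = 290 - 22576 = -22286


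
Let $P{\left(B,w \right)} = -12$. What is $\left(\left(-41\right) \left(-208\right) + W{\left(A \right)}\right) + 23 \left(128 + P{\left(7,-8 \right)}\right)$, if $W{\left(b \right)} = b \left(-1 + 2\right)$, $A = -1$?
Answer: $11195$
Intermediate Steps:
$W{\left(b \right)} = b$ ($W{\left(b \right)} = b 1 = b$)
$\left(\left(-41\right) \left(-208\right) + W{\left(A \right)}\right) + 23 \left(128 + P{\left(7,-8 \right)}\right) = \left(\left(-41\right) \left(-208\right) - 1\right) + 23 \left(128 - 12\right) = \left(8528 - 1\right) + 23 \cdot 116 = 8527 + 2668 = 11195$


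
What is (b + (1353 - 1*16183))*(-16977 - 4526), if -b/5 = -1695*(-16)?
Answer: 3234696290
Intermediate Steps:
b = -135600 (b = -(-8475)*(-16) = -5*27120 = -135600)
(b + (1353 - 1*16183))*(-16977 - 4526) = (-135600 + (1353 - 1*16183))*(-16977 - 4526) = (-135600 + (1353 - 16183))*(-21503) = (-135600 - 14830)*(-21503) = -150430*(-21503) = 3234696290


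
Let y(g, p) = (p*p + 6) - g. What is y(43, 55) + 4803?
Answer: 7791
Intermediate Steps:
y(g, p) = 6 + p**2 - g (y(g, p) = (p**2 + 6) - g = (6 + p**2) - g = 6 + p**2 - g)
y(43, 55) + 4803 = (6 + 55**2 - 1*43) + 4803 = (6 + 3025 - 43) + 4803 = 2988 + 4803 = 7791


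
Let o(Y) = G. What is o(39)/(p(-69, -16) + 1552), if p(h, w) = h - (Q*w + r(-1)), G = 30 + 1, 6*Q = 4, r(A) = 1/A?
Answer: 93/4484 ≈ 0.020740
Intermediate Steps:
r(A) = 1/A
Q = ⅔ (Q = (⅙)*4 = ⅔ ≈ 0.66667)
G = 31
o(Y) = 31
p(h, w) = 1 + h - 2*w/3 (p(h, w) = h - (2*w/3 + 1/(-1)) = h - (2*w/3 - 1) = h - (-1 + 2*w/3) = h + (1 - 2*w/3) = 1 + h - 2*w/3)
o(39)/(p(-69, -16) + 1552) = 31/((1 - 69 - ⅔*(-16)) + 1552) = 31/((1 - 69 + 32/3) + 1552) = 31/(-172/3 + 1552) = 31/(4484/3) = 31*(3/4484) = 93/4484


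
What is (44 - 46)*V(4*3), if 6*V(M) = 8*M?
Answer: -32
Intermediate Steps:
V(M) = 4*M/3 (V(M) = (8*M)/6 = 4*M/3)
(44 - 46)*V(4*3) = (44 - 46)*(4*(4*3)/3) = -8*12/3 = -2*16 = -32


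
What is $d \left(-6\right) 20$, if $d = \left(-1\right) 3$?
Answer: $360$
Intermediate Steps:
$d = -3$
$d \left(-6\right) 20 = \left(-3\right) \left(-6\right) 20 = 18 \cdot 20 = 360$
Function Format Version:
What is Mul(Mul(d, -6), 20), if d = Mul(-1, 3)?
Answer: 360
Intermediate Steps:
d = -3
Mul(Mul(d, -6), 20) = Mul(Mul(-3, -6), 20) = Mul(18, 20) = 360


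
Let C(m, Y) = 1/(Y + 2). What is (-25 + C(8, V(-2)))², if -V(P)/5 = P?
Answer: 89401/144 ≈ 620.84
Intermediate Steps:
V(P) = -5*P
C(m, Y) = 1/(2 + Y)
(-25 + C(8, V(-2)))² = (-25 + 1/(2 - 5*(-2)))² = (-25 + 1/(2 + 10))² = (-25 + 1/12)² = (-299/12)² = 89401/144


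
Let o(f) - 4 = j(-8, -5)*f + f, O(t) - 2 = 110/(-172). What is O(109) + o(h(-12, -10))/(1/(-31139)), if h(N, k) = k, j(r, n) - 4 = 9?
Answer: 364201861/86 ≈ 4.2349e+6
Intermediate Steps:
O(t) = 117/86 (O(t) = 2 + 110/(-172) = 2 + 110*(-1/172) = 2 - 55/86 = 117/86)
j(r, n) = 13 (j(r, n) = 4 + 9 = 13)
o(f) = 4 + 14*f (o(f) = 4 + (13*f + f) = 4 + 14*f)
O(109) + o(h(-12, -10))/(1/(-31139)) = 117/86 + (4 + 14*(-10))/(1/(-31139)) = 117/86 + (4 - 140)/(-1/31139) = 117/86 - 136*(-31139) = 117/86 + 4234904 = 364201861/86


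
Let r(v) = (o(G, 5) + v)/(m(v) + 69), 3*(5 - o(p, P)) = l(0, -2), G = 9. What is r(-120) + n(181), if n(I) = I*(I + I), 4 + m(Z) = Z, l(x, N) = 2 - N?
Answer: 10811479/165 ≈ 65524.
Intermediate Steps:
m(Z) = -4 + Z
o(p, P) = 11/3 (o(p, P) = 5 - (2 - 1*(-2))/3 = 5 - (2 + 2)/3 = 5 - ⅓*4 = 5 - 4/3 = 11/3)
r(v) = (11/3 + v)/(65 + v) (r(v) = (11/3 + v)/((-4 + v) + 69) = (11/3 + v)/(65 + v))
n(I) = 2*I² (n(I) = I*(2*I) = 2*I²)
r(-120) + n(181) = (11/3 - 120)/(65 - 120) + 2*181² = -349/3/(-55) + 2*32761 = -1/55*(-349/3) + 65522 = 349/165 + 65522 = 10811479/165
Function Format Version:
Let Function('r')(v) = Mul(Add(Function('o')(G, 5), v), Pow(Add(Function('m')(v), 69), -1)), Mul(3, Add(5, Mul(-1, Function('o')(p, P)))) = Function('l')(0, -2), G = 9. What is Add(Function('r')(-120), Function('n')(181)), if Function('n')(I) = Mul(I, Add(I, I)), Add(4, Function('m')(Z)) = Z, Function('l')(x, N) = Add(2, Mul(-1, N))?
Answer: Rational(10811479, 165) ≈ 65524.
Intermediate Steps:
Function('m')(Z) = Add(-4, Z)
Function('o')(p, P) = Rational(11, 3) (Function('o')(p, P) = Add(5, Mul(Rational(-1, 3), Add(2, Mul(-1, -2)))) = Add(5, Mul(Rational(-1, 3), Add(2, 2))) = Add(5, Mul(Rational(-1, 3), 4)) = Add(5, Rational(-4, 3)) = Rational(11, 3))
Function('r')(v) = Mul(Pow(Add(65, v), -1), Add(Rational(11, 3), v)) (Function('r')(v) = Mul(Add(Rational(11, 3), v), Pow(Add(Add(-4, v), 69), -1)) = Mul(Add(Rational(11, 3), v), Pow(Add(65, v), -1)) = Mul(Pow(Add(65, v), -1), Add(Rational(11, 3), v)))
Function('n')(I) = Mul(2, Pow(I, 2)) (Function('n')(I) = Mul(I, Mul(2, I)) = Mul(2, Pow(I, 2)))
Add(Function('r')(-120), Function('n')(181)) = Add(Mul(Pow(Add(65, -120), -1), Add(Rational(11, 3), -120)), Mul(2, Pow(181, 2))) = Add(Mul(Pow(-55, -1), Rational(-349, 3)), Mul(2, 32761)) = Add(Mul(Rational(-1, 55), Rational(-349, 3)), 65522) = Add(Rational(349, 165), 65522) = Rational(10811479, 165)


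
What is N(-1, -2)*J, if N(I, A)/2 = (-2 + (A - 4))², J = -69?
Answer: -8832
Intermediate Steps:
N(I, A) = 2*(-6 + A)² (N(I, A) = 2*(-2 + (A - 4))² = 2*(-2 + (-4 + A))² = 2*(-6 + A)²)
N(-1, -2)*J = (2*(-6 - 2)²)*(-69) = (2*(-8)²)*(-69) = (2*64)*(-69) = 128*(-69) = -8832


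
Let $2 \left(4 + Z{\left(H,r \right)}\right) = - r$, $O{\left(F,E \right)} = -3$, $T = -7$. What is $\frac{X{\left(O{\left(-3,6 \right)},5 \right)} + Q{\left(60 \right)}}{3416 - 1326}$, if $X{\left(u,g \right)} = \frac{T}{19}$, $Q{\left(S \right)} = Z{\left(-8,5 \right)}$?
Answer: $- \frac{261}{79420} \approx -0.0032863$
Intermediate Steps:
$Z{\left(H,r \right)} = -4 - \frac{r}{2}$ ($Z{\left(H,r \right)} = -4 + \frac{\left(-1\right) r}{2} = -4 - \frac{r}{2}$)
$Q{\left(S \right)} = - \frac{13}{2}$ ($Q{\left(S \right)} = -4 - \frac{5}{2} = - \frac{13}{2}$)
$X{\left(u,g \right)} = - \frac{7}{19}$
$\frac{X{\left(O{\left(-3,6 \right)},5 \right)} + Q{\left(60 \right)}}{3416 - 1326} = \frac{- \frac{7}{19} - \frac{13}{2}}{3416 - 1326} = - \frac{261}{38 \cdot 2090} = \left(- \frac{261}{38}\right) \frac{1}{2090} = - \frac{261}{79420}$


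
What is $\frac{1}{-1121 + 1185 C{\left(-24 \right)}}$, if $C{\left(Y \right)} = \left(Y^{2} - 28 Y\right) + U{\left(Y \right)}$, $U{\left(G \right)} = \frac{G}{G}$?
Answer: $\frac{1}{1478944} \approx 6.7616 \cdot 10^{-7}$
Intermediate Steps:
$U{\left(G \right)} = 1$
$C{\left(Y \right)} = 1 + Y^{2} - 28 Y$ ($C{\left(Y \right)} = \left(Y^{2} - 28 Y\right) + 1 = 1 + Y^{2} - 28 Y$)
$\frac{1}{-1121 + 1185 C{\left(-24 \right)}} = \frac{1}{-1121 + 1185 \left(1 + \left(-24\right)^{2} - -672\right)} = \frac{1}{-1121 + 1185 \left(1 + 576 + 672\right)} = \frac{1}{-1121 + 1185 \cdot 1249} = \frac{1}{-1121 + 1480065} = \frac{1}{1478944}$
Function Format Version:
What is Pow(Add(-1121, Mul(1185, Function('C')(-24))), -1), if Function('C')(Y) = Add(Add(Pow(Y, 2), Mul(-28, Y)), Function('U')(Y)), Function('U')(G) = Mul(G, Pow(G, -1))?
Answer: Rational(1, 1478944) ≈ 6.7616e-7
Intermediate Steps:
Function('U')(G) = 1
Function('C')(Y) = Add(1, Pow(Y, 2), Mul(-28, Y)) (Function('C')(Y) = Add(Add(Pow(Y, 2), Mul(-28, Y)), 1) = Add(1, Pow(Y, 2), Mul(-28, Y)))
Pow(Add(-1121, Mul(1185, Function('C')(-24))), -1) = Pow(Add(-1121, Mul(1185, Add(1, Pow(-24, 2), Mul(-28, -24)))), -1) = Pow(Add(-1121, Mul(1185, Add(1, 576, 672))), -1) = Pow(Add(-1121, Mul(1185, 1249)), -1) = Pow(Add(-1121, 1480065), -1) = Pow(1478944, -1) = Rational(1, 1478944)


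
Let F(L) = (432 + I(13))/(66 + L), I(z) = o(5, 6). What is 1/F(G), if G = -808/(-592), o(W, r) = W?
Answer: 4985/32338 ≈ 0.15415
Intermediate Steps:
I(z) = 5
G = 101/74 (G = -808*(-1/592) = 101/74 ≈ 1.3649)
F(L) = 437/(66 + L) (F(L) = (432 + 5)/(66 + L) = 437/(66 + L))
1/F(G) = 1/(437/(66 + 101/74)) = 1/(437/(4985/74)) = 1/(437*(74/4985)) = 1/(32338/4985) = 4985/32338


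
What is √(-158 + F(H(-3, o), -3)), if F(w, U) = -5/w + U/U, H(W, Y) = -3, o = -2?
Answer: I*√1398/3 ≈ 12.463*I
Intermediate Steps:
F(w, U) = 1 - 5/w (F(w, U) = -5/w + 1 = 1 - 5/w)
√(-158 + F(H(-3, o), -3)) = √(-158 + (-5 - 3)/(-3)) = √(-158 - ⅓*(-8)) = √(-158 + 8/3) = √(-466/3) = I*√1398/3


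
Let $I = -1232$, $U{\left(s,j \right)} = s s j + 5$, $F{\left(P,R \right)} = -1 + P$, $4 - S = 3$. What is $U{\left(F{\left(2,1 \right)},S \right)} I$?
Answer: $-7392$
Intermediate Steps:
$S = 1$ ($S = 4 - 3 = 1$)
$U{\left(s,j \right)} = 5 + j s^{2}$ ($U{\left(s,j \right)} = s^{2} j + 5 = j s^{2} + 5 = 5 + j s^{2}$)
$U{\left(F{\left(2,1 \right)},S \right)} I = \left(5 + 1 \left(-1 + 2\right)^{2}\right) \left(-1232\right) = \left(5 + 1 \cdot 1^{2}\right) \left(-1232\right) = \left(5 + 1 \cdot 1\right) \left(-1232\right) = \left(5 + 1\right) \left(-1232\right) = 6 \left(-1232\right) = -7392$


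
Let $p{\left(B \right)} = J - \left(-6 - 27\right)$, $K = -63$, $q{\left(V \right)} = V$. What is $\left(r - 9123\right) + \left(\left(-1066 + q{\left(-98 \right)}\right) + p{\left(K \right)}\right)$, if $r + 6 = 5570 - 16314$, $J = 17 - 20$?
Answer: $-21007$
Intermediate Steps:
$J = -3$
$p{\left(B \right)} = 30$ ($p{\left(B \right)} = -3 - \left(-6 - 27\right) = -3 - -33 = -3 + 33 = 30$)
$r = -10750$ ($r = -6 + \left(5570 - 16314\right) = -6 - 10744 = -10750$)
$\left(r - 9123\right) + \left(\left(-1066 + q{\left(-98 \right)}\right) + p{\left(K \right)}\right) = \left(-10750 - 9123\right) + \left(\left(-1066 - 98\right) + 30\right) = -19873 + \left(-1164 + 30\right) = -19873 - 1134 = -21007$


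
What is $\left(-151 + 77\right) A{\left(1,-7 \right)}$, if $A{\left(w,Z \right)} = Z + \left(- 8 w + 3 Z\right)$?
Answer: $2664$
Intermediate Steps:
$A{\left(w,Z \right)} = - 8 w + 4 Z$
$\left(-151 + 77\right) A{\left(1,-7 \right)} = \left(-151 + 77\right) \left(\left(-8\right) 1 + 4 \left(-7\right)\right) = - 74 \left(-8 - 28\right) = \left(-74\right) \left(-36\right) = 2664$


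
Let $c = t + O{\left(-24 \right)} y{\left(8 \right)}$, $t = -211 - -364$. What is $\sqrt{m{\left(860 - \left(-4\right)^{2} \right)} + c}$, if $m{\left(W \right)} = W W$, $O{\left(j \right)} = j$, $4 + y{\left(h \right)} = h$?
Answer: $\sqrt{712393} \approx 844.03$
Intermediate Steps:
$y{\left(h \right)} = -4 + h$
$t = 153$ ($t = -211 + 364 = 153$)
$c = 57$ ($c = 153 - 24 \left(-4 + 8\right) = 153 - 96 = 57$)
$m{\left(W \right)} = W^{2}$
$\sqrt{m{\left(860 - \left(-4\right)^{2} \right)} + c} = \sqrt{\left(860 - \left(-4\right)^{2}\right)^{2} + 57} = \sqrt{\left(860 - 16\right)^{2} + 57} = \sqrt{844^{2} + 57} = \sqrt{712336 + 57} = \sqrt{712393}$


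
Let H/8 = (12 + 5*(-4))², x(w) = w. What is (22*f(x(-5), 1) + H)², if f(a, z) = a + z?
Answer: 179776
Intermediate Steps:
H = 512 (H = 8*(12 + 5*(-4))² = 8*(12 - 20)² = 8*(-8)² = 8*64 = 512)
(22*f(x(-5), 1) + H)² = (22*(-5 + 1) + 512)² = (22*(-4) + 512)² = (-88 + 512)² = 424² = 179776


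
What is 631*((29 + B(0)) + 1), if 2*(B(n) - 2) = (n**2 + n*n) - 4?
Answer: 18930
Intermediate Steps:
B(n) = n**2 (B(n) = 2 + ((n**2 + n*n) - 4)/2 = 2 + ((n**2 + n**2) - 4)/2 = 2 + (2*n**2 - 4)/2 = 2 + (-4 + 2*n**2)/2 = 2 + (-2 + n**2) = n**2)
631*((29 + B(0)) + 1) = 631*((29 + 0**2) + 1) = 631*((29 + 0) + 1) = 631*(29 + 1) = 631*30 = 18930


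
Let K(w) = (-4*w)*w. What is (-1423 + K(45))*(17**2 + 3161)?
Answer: -32854350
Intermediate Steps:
K(w) = -4*w**2
(-1423 + K(45))*(17**2 + 3161) = (-1423 - 4*45**2)*(17**2 + 3161) = (-1423 - 4*2025)*(289 + 3161) = (-1423 - 8100)*3450 = -9523*3450 = -32854350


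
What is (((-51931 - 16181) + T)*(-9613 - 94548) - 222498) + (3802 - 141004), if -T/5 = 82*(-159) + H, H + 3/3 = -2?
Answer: 302436327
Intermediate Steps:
H = -3 (H = -1 - 2 = -3)
T = 65205 (T = -5*(82*(-159) - 3) = -5*(-13038 - 3) = -5*(-13041) = 65205)
(((-51931 - 16181) + T)*(-9613 - 94548) - 222498) + (3802 - 141004) = (((-51931 - 16181) + 65205)*(-9613 - 94548) - 222498) + (3802 - 141004) = ((-68112 + 65205)*(-104161) - 222498) - 137202 = (-2907*(-104161) - 222498) - 137202 = (302796027 - 222498) - 137202 = 302573529 - 137202 = 302436327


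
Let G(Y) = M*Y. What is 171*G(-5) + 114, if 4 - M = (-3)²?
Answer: 4389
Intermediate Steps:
M = -5 (M = 4 - 1*(-3)² = 4 - 1*9 = 4 - 9 = -5)
G(Y) = -5*Y
171*G(-5) + 114 = 171*(-5*(-5)) + 114 = 171*25 + 114 = 4275 + 114 = 4389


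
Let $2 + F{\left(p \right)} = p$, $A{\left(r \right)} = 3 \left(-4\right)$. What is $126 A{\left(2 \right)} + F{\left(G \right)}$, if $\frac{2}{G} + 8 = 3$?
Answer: $- \frac{7572}{5} \approx -1514.4$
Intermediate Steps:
$G = - \frac{2}{5}$ ($G = \frac{2}{-8 + 3} = \frac{2}{-5} = 2 \left(- \frac{1}{5}\right) = - \frac{2}{5} \approx -0.4$)
$A{\left(r \right)} = -12$
$F{\left(p \right)} = -2 + p$
$126 A{\left(2 \right)} + F{\left(G \right)} = 126 \left(-12\right) - \frac{12}{5} = -1512 - \frac{12}{5} = - \frac{7572}{5}$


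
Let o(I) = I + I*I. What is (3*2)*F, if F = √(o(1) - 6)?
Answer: 12*I ≈ 12.0*I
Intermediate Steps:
o(I) = I + I²
F = 2*I (F = √(1*(1 + 1) - 6) = √(1*2 - 6) = √(2 - 6) = √(-4) = 2*I ≈ 2.0*I)
(3*2)*F = (3*2)*(2*I) = 6*(2*I) = 12*I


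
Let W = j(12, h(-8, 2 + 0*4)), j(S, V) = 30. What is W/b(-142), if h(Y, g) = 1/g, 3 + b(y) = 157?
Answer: 15/77 ≈ 0.19481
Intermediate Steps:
b(y) = 154 (b(y) = -3 + 157 = 154)
W = 30
W/b(-142) = 30/154 = 30*(1/154) = 15/77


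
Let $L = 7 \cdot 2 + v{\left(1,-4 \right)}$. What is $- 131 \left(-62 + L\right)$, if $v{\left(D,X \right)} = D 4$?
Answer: $5764$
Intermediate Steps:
$v{\left(D,X \right)} = 4 D$
$L = 18$ ($L = 7 \cdot 2 + 4 \cdot 1 = 14 + 4 = 18$)
$- 131 \left(-62 + L\right) = - 131 \left(-62 + 18\right) = \left(-131\right) \left(-44\right) = 5764$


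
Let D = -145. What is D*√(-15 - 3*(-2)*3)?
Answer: -145*√3 ≈ -251.15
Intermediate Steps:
D*√(-15 - 3*(-2)*3) = -145*√(-15 - 3*(-2)*3) = -145*√(-15 + 6*3) = -145*√(-15 + 18) = -145*√3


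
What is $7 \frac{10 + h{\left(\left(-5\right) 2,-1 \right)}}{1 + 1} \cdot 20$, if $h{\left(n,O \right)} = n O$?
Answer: $1400$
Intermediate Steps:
$h{\left(n,O \right)} = O n$
$7 \frac{10 + h{\left(\left(-5\right) 2,-1 \right)}}{1 + 1} \cdot 20 = 7 \frac{10 - \left(-5\right) 2}{1 + 1} \cdot 20 = 7 \frac{10 - -10}{2} \cdot 20 = 7 \left(10 + 10\right) \frac{1}{2} \cdot 20 = 7 \cdot 20 \cdot \frac{1}{2} \cdot 20 = 7 \cdot 10 \cdot 20 = 70 \cdot 20 = 1400$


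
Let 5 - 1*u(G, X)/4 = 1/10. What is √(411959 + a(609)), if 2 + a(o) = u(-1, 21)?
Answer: √10299415/5 ≈ 641.85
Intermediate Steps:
u(G, X) = 98/5 (u(G, X) = 20 - 4/10 = 20 - 4*⅒ = 20 - ⅖ = 98/5)
a(o) = 88/5 (a(o) = -2 + 98/5 = 88/5)
√(411959 + a(609)) = √(411959 + 88/5) = √(2059883/5) = √10299415/5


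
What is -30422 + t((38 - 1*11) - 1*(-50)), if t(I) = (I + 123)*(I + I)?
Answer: 378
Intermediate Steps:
t(I) = 2*I*(123 + I) (t(I) = (123 + I)*(2*I) = 2*I*(123 + I))
-30422 + t((38 - 1*11) - 1*(-50)) = -30422 + 2*((38 - 1*11) - 1*(-50))*(123 + ((38 - 1*11) - 1*(-50))) = -30422 + 2*((38 - 11) + 50)*(123 + ((38 - 11) + 50)) = -30422 + 2*(27 + 50)*(123 + (27 + 50)) = -30422 + 2*77*(123 + 77) = -30422 + 2*77*200 = -30422 + 30800 = 378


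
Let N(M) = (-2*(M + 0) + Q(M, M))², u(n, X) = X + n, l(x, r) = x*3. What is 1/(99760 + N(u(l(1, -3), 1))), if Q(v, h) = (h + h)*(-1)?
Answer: 1/100016 ≈ 9.9984e-6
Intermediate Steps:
l(x, r) = 3*x
Q(v, h) = -2*h (Q(v, h) = (2*h)*(-1) = -2*h)
N(M) = 16*M² (N(M) = (-2*(M + 0) - 2*M)² = (-2*M - 2*M)² = (-4*M)² = 16*M²)
1/(99760 + N(u(l(1, -3), 1))) = 1/(99760 + 16*(1 + 3*1)²) = 1/(99760 + 16*(1 + 3)²) = 1/(99760 + 16*4²) = 1/(99760 + 16*16) = 1/(99760 + 256) = 1/100016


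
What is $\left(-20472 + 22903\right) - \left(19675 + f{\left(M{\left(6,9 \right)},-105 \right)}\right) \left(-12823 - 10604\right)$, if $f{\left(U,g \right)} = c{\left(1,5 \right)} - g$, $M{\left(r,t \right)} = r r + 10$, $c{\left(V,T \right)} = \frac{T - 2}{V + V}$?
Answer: $\frac{926847263}{2} \approx 4.6342 \cdot 10^{8}$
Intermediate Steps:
$c{\left(V,T \right)} = \frac{-2 + T}{2 V}$
$M{\left(r,t \right)} = 10 + r^{2}$ ($M{\left(r,t \right)} = r^{2} + 10 = 10 + r^{2}$)
$f{\left(U,g \right)} = \frac{3}{2} - g$ ($f{\left(U,g \right)} = \frac{-2 + 5}{2 \cdot 1} - g = \frac{1}{2} \cdot 1 \cdot 3 - g = \frac{3}{2} - g$)
$\left(-20472 + 22903\right) - \left(19675 + f{\left(M{\left(6,9 \right)},-105 \right)}\right) \left(-12823 - 10604\right) = \left(-20472 + 22903\right) - \left(19675 + \left(\frac{3}{2} - -105\right)\right) \left(-12823 - 10604\right) = 2431 - \left(19675 + \left(\frac{3}{2} + 105\right)\right) \left(-23427\right) = 2431 - \left(19675 + \frac{213}{2}\right) \left(-23427\right) = 2431 - \frac{39563}{2} \left(-23427\right) = 2431 - - \frac{926842401}{2} = 2431 + \frac{926842401}{2} = \frac{926847263}{2}$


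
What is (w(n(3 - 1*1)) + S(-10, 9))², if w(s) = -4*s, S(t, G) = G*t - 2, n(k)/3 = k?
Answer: 13456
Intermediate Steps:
n(k) = 3*k
S(t, G) = -2 + G*t
(w(n(3 - 1*1)) + S(-10, 9))² = (-12*(3 - 1*1) + (-2 + 9*(-10)))² = (-12*(3 - 1) + (-2 - 90))² = (-12*2 - 92)² = (-4*6 - 92)² = (-24 - 92)² = (-116)² = 13456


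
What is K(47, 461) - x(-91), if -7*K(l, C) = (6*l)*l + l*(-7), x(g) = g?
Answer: -12288/7 ≈ -1755.4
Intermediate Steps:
K(l, C) = l - 6*l²/7 (K(l, C) = -((6*l)*l + l*(-7))/7 = -(6*l² - 7*l)/7 = -(-7*l + 6*l²)/7 = l - 6*l²/7)
K(47, 461) - x(-91) = (⅐)*47*(7 - 6*47) - 1*(-91) = (⅐)*47*(7 - 282) + 91 = (⅐)*47*(-275) + 91 = -12925/7 + 91 = -12288/7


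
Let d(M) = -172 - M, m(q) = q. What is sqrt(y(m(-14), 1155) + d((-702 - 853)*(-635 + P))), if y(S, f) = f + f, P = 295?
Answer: I*sqrt(526562) ≈ 725.65*I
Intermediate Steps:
y(S, f) = 2*f
sqrt(y(m(-14), 1155) + d((-702 - 853)*(-635 + P))) = sqrt(2*1155 + (-172 - (-702 - 853)*(-635 + 295))) = sqrt(2310 + (-172 - (-1555)*(-340))) = sqrt(2310 + (-172 - 1*528700)) = sqrt(2310 + (-172 - 528700)) = sqrt(2310 - 528872) = sqrt(-526562) = I*sqrt(526562)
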